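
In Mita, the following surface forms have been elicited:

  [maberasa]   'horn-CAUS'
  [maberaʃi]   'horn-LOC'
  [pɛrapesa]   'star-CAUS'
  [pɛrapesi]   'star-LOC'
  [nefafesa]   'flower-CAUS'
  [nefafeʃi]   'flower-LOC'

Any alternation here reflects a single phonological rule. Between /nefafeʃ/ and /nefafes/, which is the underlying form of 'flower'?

'flower' shows [s] ~ [ʃ] at the end of the stem ([nefafesa] vs [nefafeʃi]).
If /s/ were underlying and a rule turned it into [ʃ] before the LOC suffix, 'star' would also alternate; but it has [s] in both [pɛrapesa] and [pɛrapesi].
Therefore /ʃ/ is basic and [s] is derived by depalatalization (palato-alveolar /ʃ/ becomes [s] when no front vowel follows).

/nefafeʃ/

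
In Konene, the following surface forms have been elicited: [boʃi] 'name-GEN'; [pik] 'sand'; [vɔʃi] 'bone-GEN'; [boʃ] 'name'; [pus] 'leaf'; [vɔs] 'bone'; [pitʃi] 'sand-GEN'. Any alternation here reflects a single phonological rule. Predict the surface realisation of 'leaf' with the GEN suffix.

[puʃi]

The stem for 'bone' ends in [s] in [vɔs] but [ʃ] in [vɔʃi].
The stem 'name' ([boʃ], [boʃi]) shows [ʃ] unchanged in both environments, so [ʃ] cannot be basic with [s] derived in isolation.
So /s/ is underlying, and a rule of palatalization before a front vowel — /k/ and /s/ become palato-alveolar [tʃ] and [ʃ] before a front vowel — gives [ʃ].
The one attested form of 'leaf', [pus], shows underlying /pus/. Applying the same rule before a front vowel gives [puʃi].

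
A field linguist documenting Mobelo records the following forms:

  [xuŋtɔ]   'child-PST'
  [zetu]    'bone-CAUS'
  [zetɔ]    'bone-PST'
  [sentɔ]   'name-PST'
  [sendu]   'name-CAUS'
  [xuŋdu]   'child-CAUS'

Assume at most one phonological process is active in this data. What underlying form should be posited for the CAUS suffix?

The CAUS morpheme has two allomorphs, [-du] and [-tu].
The PST suffix, which begins with [t], is invariant after every stem; so [t] is not altered by any rule here.
So the underlying form is /-du/, and voiced stops become voiceless after a vowel.

/-du/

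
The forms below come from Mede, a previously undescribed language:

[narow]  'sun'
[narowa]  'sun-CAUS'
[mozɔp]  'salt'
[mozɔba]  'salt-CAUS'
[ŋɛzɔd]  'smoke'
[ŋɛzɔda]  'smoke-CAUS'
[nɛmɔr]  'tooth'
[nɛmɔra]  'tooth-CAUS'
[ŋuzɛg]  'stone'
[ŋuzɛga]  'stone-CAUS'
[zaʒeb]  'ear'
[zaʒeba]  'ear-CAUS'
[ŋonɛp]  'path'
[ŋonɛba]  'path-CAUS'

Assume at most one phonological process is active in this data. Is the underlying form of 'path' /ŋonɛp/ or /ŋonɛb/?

In [ŋonɛp] and [ŋonɛba] the final segment of 'path' alternates: [p] ~ [b].
If /b/ were underlying and a rule turned it into [p] in isolation, 'ear' would also alternate; but it has [b] in both [zaʒeb] and [zaʒeba].
The alternation reflects intervocalic voicing: voiceless stops become voiced between vowels. /p/ is underlying.

/ŋonɛp/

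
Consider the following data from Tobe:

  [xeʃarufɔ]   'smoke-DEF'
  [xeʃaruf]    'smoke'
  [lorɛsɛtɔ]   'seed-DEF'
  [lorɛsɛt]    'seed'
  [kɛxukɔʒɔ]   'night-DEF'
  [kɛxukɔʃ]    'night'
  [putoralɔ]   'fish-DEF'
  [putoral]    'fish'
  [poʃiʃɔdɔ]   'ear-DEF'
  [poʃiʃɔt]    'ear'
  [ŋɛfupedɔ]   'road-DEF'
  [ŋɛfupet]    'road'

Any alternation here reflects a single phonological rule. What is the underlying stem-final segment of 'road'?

The root 'road' surfaces as [ŋɛfupedɔ] and [ŋɛfupet], with a stem-final [d] ~ [t] alternation.
But 'seed' keeps [t] in both environments ([lorɛsɛtɔ], [lorɛsɛt]), so there is no rule changing /t/ to [d] before the DEF suffix.
So /d/ is underlying, and a rule of word-final obstruent devoicing — voiced obstruents become voiceless word-finally — gives [t].

/d/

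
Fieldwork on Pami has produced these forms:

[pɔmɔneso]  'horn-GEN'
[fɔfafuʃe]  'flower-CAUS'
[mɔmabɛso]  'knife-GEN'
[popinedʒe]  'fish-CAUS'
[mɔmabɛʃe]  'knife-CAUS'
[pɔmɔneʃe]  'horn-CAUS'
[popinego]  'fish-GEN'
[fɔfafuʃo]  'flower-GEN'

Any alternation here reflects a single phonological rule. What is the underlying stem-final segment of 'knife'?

/s/

In [mɔmabɛʃe] and [mɔmabɛso] the final segment of 'knife' alternates: [ʃ] ~ [s].
But 'flower' keeps [ʃ] in both environments ([fɔfafuʃe], [fɔfafuʃo]), so there is no rule changing /ʃ/ to [s] before the GEN suffix.
The alternation reflects palatalization before a front vowel: /g/ and /s/ become palato-alveolar [dʒ] and [ʃ] before a front vowel. /s/ is underlying.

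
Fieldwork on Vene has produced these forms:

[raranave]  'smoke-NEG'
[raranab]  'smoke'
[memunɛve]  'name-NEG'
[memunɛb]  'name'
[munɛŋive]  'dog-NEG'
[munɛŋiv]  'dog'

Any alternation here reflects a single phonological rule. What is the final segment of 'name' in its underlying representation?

'name' shows [v] ~ [b] at the end of the stem ([memunɛve] vs [memunɛb]).
But 'dog' keeps [v] in both environments ([munɛŋive], [munɛŋiv]), so there is no rule changing /v/ to [b] in isolation.
So /b/ is underlying, and a rule of intervocalic spirantization — voiced stops become fricatives between vowels — gives [v].

/b/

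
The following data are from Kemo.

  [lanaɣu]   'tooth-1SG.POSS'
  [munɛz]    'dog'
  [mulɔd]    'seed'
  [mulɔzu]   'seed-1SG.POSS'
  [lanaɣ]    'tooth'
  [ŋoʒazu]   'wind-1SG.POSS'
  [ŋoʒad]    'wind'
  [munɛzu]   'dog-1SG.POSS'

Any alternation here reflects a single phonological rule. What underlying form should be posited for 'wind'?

/ŋoʒad/

The stem for 'wind' ends in [z] in [ŋoʒazu] but [d] in [ŋoʒad].
Compare 'dog', with invariant [z] in [munɛzu] and [munɛz]: an analysis with underlying /z/ and a rule producing [d] in isolation would wrongly predict alternation here too.
Therefore /d/ is basic and [z] is derived by intervocalic spirantization (voiced stops become fricatives between vowels).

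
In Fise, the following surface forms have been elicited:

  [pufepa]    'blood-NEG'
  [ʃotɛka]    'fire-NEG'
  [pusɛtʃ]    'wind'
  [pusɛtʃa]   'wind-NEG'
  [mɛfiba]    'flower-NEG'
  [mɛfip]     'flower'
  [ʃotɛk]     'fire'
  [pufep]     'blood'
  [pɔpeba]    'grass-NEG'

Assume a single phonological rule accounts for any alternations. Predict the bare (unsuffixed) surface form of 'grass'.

[pɔpep]

In [mɛfiba] and [mɛfip] the final segment of 'flower' alternates: [b] ~ [p].
The stem 'blood' ([pufepa], [pufep]) shows [p] unchanged in both environments, so [p] cannot be basic with [b] derived before the NEG suffix.
The alternation reflects word-final obstruent devoicing: voiced obstruents become voiceless word-finally. /b/ is underlying.
From [pɔpeba] the stem 'grass' is /pɔpeb/; word-finally this yields [pɔpep].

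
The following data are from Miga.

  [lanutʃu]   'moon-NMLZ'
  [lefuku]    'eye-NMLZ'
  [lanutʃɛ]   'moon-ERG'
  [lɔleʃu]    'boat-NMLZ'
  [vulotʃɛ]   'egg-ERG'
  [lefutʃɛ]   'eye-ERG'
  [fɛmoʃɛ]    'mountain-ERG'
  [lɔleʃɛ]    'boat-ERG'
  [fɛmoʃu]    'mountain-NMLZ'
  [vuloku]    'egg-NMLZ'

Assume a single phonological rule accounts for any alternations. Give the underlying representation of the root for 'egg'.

/vulok/

The stem for 'egg' ends in [tʃ] in [vulotʃɛ] but [k] in [vuloku].
Compare 'moon', with invariant [tʃ] in [lanutʃɛ] and [lanutʃu]: an analysis with underlying /tʃ/ and a rule producing [k] before the NMLZ suffix would wrongly predict alternation here too.
So /k/ is underlying, and a rule of palatalization before a front vowel — /k/ becomes palato-alveolar [tʃ] before a front vowel — gives [tʃ].
So 'egg' = /vulok/.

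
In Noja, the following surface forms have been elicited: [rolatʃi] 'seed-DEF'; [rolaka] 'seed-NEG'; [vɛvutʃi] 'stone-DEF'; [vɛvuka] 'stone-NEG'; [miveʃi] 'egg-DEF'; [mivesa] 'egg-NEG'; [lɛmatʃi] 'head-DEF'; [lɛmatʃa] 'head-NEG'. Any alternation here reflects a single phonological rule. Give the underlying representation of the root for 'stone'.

/vɛvuk/

In [vɛvutʃi] and [vɛvuka] the final segment of 'stone' alternates: [tʃ] ~ [k].
If /tʃ/ were underlying and a rule turned it into [k] before the NEG suffix, 'head' would also alternate; but it has [tʃ] in both [lɛmatʃi] and [lɛmatʃa].
The alternation reflects palatalization before a front vowel: /k/ and /s/ become palato-alveolar [tʃ] and [ʃ] before a front vowel. /k/ is underlying.
So 'stone' = /vɛvuk/.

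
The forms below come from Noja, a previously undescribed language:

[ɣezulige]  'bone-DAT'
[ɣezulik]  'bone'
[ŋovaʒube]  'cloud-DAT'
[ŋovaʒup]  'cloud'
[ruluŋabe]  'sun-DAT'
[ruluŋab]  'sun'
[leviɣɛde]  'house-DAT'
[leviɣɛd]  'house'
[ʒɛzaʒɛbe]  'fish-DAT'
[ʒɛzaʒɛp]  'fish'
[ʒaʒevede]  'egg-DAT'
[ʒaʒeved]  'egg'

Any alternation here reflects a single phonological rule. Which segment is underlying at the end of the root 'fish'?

/p/

The stem for 'fish' ends in [b] in [ʒɛzaʒɛbe] but [p] in [ʒɛzaʒɛp].
The stem 'sun' ([ruluŋabe], [ruluŋab]) shows [b] unchanged in both environments, so [b] cannot be basic with [p] derived in isolation.
So /p/ is underlying, and a rule of intervocalic voicing — voiceless stops become voiced between vowels — gives [b].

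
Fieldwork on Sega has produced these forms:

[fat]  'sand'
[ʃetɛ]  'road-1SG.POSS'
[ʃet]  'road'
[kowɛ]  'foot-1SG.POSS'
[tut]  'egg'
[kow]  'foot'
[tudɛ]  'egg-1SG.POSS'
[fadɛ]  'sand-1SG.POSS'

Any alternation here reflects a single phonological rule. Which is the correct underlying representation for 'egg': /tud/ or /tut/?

/tud/

The stem for 'egg' ends in [t] in [tut] but [d] in [tudɛ].
The stem 'road' ([ʃet], [ʃetɛ]) shows [t] unchanged in both environments, so [t] cannot be basic with [d] derived before the 1SG.POSS suffix.
The underlying segment must be /d/; voiced obstruents become voiceless word-finally, yielding [t] there.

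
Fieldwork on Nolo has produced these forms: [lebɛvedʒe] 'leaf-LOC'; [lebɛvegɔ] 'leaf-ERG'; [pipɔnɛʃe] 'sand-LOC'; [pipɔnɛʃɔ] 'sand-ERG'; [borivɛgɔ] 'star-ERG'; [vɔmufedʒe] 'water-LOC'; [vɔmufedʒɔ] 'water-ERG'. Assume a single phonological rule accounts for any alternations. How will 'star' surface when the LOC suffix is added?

[borivɛdʒe]

The root 'leaf' surfaces as [lebɛvedʒe] and [lebɛvegɔ], with a stem-final [dʒ] ~ [g] alternation.
Compare 'water', with invariant [dʒ] in [vɔmufedʒe] and [vɔmufedʒɔ]: an analysis with underlying /dʒ/ and a rule producing [g] before the ERG suffix would wrongly predict alternation here too.
Therefore /g/ is basic and [dʒ] is derived by palatalization before a front vowel (/g/ becomes palato-alveolar [dʒ] before a front vowel).
The one attested form of 'star', [borivɛgɔ], shows underlying /borivɛg/. Applying the same rule before a front vowel gives [borivɛdʒe].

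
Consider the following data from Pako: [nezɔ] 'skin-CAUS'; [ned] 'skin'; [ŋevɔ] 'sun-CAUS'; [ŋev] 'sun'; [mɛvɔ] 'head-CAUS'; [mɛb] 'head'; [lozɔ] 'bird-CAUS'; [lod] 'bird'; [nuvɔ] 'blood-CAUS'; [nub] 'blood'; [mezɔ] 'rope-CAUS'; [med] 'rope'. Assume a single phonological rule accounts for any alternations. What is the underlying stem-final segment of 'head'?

In [mɛvɔ] and [mɛb] the final segment of 'head' alternates: [v] ~ [b].
Compare 'sun', with invariant [v] in [ŋevɔ] and [ŋev]: an analysis with underlying /v/ and a rule producing [b] in isolation would wrongly predict alternation here too.
The underlying segment must be /b/; voiced stops become fricatives between vowels, yielding [v] there.

/b/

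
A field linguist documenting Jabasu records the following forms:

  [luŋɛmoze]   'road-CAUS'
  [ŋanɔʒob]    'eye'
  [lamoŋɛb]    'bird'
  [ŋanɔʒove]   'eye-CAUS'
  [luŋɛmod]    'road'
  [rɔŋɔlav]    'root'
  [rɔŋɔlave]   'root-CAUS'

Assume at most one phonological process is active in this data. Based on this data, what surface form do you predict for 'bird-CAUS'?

[lamoŋɛve]

In [ŋanɔʒob] and [ŋanɔʒove] the final segment of 'eye' alternates: [b] ~ [v].
But 'root' keeps [v] in both environments ([rɔŋɔlav], [rɔŋɔlave]), so there is no rule changing /v/ to [b] in isolation.
The alternation reflects intervocalic spirantization: voiced stops become fricatives between vowels. /b/ is underlying.
The one attested form of 'bird', [lamoŋɛb], shows underlying /lamoŋɛb/. Applying the same rule between vowels gives [lamoŋɛve].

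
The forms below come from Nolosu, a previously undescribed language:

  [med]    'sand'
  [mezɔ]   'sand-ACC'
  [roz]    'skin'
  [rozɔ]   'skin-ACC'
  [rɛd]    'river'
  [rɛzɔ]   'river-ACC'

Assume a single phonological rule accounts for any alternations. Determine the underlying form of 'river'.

/rɛd/

The root 'river' surfaces as [rɛd] and [rɛzɔ], with a stem-final [d] ~ [z] alternation.
If /z/ were underlying and a rule turned it into [d] in isolation, 'skin' would also alternate; but it has [z] in both [roz] and [rozɔ].
So /d/ is underlying, and a rule of intervocalic spirantization — voiced stops become fricatives between vowels — gives [z].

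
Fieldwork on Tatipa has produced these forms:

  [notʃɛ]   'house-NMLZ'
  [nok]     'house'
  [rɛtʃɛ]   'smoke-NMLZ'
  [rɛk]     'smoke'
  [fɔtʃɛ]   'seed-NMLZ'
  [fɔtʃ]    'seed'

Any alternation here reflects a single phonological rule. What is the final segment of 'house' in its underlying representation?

In [notʃɛ] and [nok] the final segment of 'house' alternates: [tʃ] ~ [k].
The stem 'seed' ([fɔtʃɛ], [fɔtʃ]) shows [tʃ] unchanged in both environments, so [tʃ] cannot be basic with [k] derived in isolation.
The alternation reflects palatalization before a front vowel: /k/ becomes palato-alveolar [tʃ] before a front vowel. /k/ is underlying.

/k/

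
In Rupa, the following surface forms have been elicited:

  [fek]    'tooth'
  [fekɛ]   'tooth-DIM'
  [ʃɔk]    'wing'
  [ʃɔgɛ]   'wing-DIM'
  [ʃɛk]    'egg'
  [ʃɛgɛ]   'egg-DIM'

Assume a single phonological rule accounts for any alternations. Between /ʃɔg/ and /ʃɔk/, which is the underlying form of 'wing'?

The root 'wing' surfaces as [ʃɔk] and [ʃɔgɛ], with a stem-final [k] ~ [g] alternation.
Compare 'tooth', with invariant [k] in [fek] and [fekɛ]: an analysis with underlying /k/ and a rule producing [g] before the DIM suffix would wrongly predict alternation here too.
The underlying segment must be /g/; voiced obstruents become voiceless word-finally, yielding [k] there.

/ʃɔg/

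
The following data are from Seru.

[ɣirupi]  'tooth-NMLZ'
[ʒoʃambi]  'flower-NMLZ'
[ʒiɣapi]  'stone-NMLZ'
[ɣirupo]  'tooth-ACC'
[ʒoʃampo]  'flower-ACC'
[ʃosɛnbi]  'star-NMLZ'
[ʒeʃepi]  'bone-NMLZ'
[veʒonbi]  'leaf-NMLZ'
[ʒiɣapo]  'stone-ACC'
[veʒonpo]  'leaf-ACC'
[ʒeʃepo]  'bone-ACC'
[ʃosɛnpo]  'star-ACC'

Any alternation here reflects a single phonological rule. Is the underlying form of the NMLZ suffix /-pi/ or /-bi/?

The NMLZ morpheme has two allomorphs, [-bi] and [-pi].
By contrast the ACC suffix keeps its initial [p] throughout — that segment must be underlying.
So the underlying form is /-bi/, and voiced stops become voiceless after a vowel.

/-bi/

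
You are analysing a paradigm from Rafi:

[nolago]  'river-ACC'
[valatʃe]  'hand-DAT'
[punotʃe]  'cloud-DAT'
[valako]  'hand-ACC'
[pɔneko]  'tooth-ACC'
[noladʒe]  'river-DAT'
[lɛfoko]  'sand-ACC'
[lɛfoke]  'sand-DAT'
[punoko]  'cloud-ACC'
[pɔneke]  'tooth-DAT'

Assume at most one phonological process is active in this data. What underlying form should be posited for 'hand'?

The stem for 'hand' ends in [k] in [valako] but [tʃ] in [valatʃe].
Compare 'sand', with invariant [k] in [lɛfoko] and [lɛfoke]: an analysis with underlying /k/ and a rule producing [tʃ] before the DAT suffix would wrongly predict alternation here too.
The underlying segment must be /tʃ/; palato-alveolar /tʃ/ and /dʒ/ become [k] and [g] when no front vowel follows, yielding [k] there.
The underlying form of 'hand' is therefore /valatʃ/.

/valatʃ/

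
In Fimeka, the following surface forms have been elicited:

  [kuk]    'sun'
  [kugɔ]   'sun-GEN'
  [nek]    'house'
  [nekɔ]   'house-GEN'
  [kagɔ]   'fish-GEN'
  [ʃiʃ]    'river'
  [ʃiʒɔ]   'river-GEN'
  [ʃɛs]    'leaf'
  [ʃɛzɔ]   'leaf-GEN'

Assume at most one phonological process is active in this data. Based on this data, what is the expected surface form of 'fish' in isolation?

'sun' shows [k] ~ [g] at the end of the stem ([kuk] vs [kugɔ]).
If /k/ were underlying and a rule turned it into [g] before the GEN suffix, 'house' would also alternate; but it has [k] in both [nek] and [nekɔ].
Therefore /g/ is basic and [k] is derived by word-final obstruent devoicing (voiced obstruents become voiceless word-finally).
From [kagɔ] the stem 'fish' is /kag/; word-finally this yields [kak].

[kak]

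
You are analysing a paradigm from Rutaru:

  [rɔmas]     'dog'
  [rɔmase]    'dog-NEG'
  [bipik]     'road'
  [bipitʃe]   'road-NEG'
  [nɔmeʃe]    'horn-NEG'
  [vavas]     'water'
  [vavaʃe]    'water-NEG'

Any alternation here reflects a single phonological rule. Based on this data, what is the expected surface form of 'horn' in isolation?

[nɔmes]

'water' shows [s] ~ [ʃ] at the end of the stem ([vavas] vs [vavaʃe]).
But 'dog' keeps [s] in both environments ([rɔmas], [rɔmase]), so there is no rule changing /s/ to [ʃ] before the NEG suffix.
So /ʃ/ is underlying, and a rule of depalatalization — palato-alveolar /tʃ/ and /ʃ/ become [k] and [s] when no front vowel follows — gives [s].
From [nɔmeʃe] the stem 'horn' is /nɔmeʃ/; when no front vowel follows this yields [nɔmes].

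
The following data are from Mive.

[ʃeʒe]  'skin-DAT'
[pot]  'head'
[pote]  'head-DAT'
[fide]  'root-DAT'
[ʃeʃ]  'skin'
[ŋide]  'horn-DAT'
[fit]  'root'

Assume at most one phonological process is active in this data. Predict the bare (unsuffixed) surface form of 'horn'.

[ŋit]

The root 'root' surfaces as [fit] and [fide], with a stem-final [t] ~ [d] alternation.
But 'head' keeps [t] in both environments ([pot], [pote]), so there is no rule changing /t/ to [d] before the DAT suffix.
The underlying segment must be /d/; voiced obstruents become voiceless word-finally, yielding [t] there.
From [ŋide] the stem 'horn' is /ŋid/; word-finally this yields [ŋit].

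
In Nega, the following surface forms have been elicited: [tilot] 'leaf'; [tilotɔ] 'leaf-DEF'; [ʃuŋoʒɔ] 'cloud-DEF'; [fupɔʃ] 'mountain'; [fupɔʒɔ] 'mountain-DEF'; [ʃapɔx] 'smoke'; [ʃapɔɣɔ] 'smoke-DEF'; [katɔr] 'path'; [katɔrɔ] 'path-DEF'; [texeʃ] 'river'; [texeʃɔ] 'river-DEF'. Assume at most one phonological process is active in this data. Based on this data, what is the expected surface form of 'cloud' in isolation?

In [fupɔʃ] and [fupɔʒɔ] the final segment of 'mountain' alternates: [ʃ] ~ [ʒ].
The stem 'river' ([texeʃ], [texeʃɔ]) shows [ʃ] unchanged in both environments, so [ʃ] cannot be basic with [ʒ] derived before the DEF suffix.
The alternation reflects word-final obstruent devoicing: voiced obstruents become voiceless word-finally. /ʒ/ is underlying.
The one attested form of 'cloud', [ʃuŋoʒɔ], shows underlying /ʃuŋoʒ/. Applying the same rule word-finally gives [ʃuŋoʃ].

[ʃuŋoʃ]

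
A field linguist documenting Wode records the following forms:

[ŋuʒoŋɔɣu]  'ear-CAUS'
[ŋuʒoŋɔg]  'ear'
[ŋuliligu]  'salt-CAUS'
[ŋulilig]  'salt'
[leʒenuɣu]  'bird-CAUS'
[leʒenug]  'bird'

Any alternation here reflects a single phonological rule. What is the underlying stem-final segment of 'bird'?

The root 'bird' surfaces as [leʒenuɣu] and [leʒenug], with a stem-final [ɣ] ~ [g] alternation.
Compare 'salt', with invariant [g] in [ŋuliligu] and [ŋulilig]: an analysis with underlying /g/ and a rule producing [ɣ] before the CAUS suffix would wrongly predict alternation here too.
The underlying segment must be /ɣ/; voiced fricatives become stops word-finally, yielding [g] there.

/ɣ/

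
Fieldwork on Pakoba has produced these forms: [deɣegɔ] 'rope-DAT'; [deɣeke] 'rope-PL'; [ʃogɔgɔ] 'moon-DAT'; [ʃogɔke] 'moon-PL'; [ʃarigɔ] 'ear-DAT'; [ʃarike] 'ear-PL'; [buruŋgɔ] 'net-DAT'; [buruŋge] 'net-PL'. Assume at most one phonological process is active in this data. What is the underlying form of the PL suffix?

The PL morpheme has two allomorphs, [-ge] and [-ke].
The DAT suffix, which begins with [g], is invariant after every stem; so [g] is not altered by any rule here.
The PL suffix is therefore /-ke/ underlyingly, with post-nasal voicing: voiceless stops become voiced after a nasal.

/-ke/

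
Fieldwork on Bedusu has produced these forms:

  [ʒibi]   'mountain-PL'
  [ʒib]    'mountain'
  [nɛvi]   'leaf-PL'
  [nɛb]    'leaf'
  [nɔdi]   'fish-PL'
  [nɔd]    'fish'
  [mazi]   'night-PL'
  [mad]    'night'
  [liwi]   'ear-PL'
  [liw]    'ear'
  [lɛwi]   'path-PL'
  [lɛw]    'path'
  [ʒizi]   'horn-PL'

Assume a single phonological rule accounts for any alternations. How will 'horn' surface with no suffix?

[ʒid]

The stem for 'night' ends in [z] in [mazi] but [d] in [mad].
But 'fish' keeps [d] in both environments ([nɔdi], [nɔd]), so there is no rule changing /d/ to [z] before the PL suffix.
So /z/ is underlying, and a rule of word-final hardening — voiced fricatives become stops word-finally — gives [d].
The one attested form of 'horn', [ʒizi], shows underlying /ʒiz/. Applying the same rule word-finally gives [ʒid].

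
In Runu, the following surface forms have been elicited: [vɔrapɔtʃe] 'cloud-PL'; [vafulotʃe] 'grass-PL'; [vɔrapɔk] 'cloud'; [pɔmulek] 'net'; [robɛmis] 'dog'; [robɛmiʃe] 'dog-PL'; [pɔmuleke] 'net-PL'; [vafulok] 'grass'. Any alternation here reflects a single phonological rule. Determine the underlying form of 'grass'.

The root 'grass' surfaces as [vafulotʃe] and [vafulok], with a stem-final [tʃ] ~ [k] alternation.
But 'net' keeps [k] in both environments ([pɔmuleke], [pɔmulek]), so there is no rule changing /k/ to [tʃ] before the PL suffix.
Therefore /tʃ/ is basic and [k] is derived by depalatalization (palato-alveolar /tʃ/ and /ʃ/ become [k] and [s] when no front vowel follows).

/vafulotʃ/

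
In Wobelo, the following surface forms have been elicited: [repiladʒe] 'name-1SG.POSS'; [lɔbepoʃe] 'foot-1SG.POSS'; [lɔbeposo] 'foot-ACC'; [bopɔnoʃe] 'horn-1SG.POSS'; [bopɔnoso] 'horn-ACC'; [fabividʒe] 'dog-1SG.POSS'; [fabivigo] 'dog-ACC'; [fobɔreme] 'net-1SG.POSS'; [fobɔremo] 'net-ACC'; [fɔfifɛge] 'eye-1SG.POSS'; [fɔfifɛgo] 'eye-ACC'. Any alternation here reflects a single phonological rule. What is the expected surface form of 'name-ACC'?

In [fabividʒe] and [fabivigo] the final segment of 'dog' alternates: [dʒ] ~ [g].
But 'eye' keeps [g] in both environments ([fɔfifɛge], [fɔfifɛgo]), so there is no rule changing /g/ to [dʒ] before the 1SG.POSS suffix.
The alternation reflects depalatalization: palato-alveolar /dʒ/ and /ʃ/ become [g] and [s] when no front vowel follows. /dʒ/ is underlying.
The one attested form of 'name', [repiladʒe], shows underlying /repiladʒ/. Applying the same rule when no front vowel follows gives [repilago].

[repilago]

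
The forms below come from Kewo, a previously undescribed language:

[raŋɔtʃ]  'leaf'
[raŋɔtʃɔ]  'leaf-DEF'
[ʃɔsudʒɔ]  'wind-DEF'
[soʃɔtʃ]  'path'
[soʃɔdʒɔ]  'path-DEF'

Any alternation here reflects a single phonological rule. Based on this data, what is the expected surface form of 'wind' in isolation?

'path' shows [tʃ] ~ [dʒ] at the end of the stem ([soʃɔtʃ] vs [soʃɔdʒɔ]).
The stem 'leaf' ([raŋɔtʃ], [raŋɔtʃɔ]) shows [tʃ] unchanged in both environments, so [tʃ] cannot be basic with [dʒ] derived before the DEF suffix.
The underlying segment must be /dʒ/; voiced obstruents become voiceless word-finally, yielding [tʃ] there.
The one attested form of 'wind', [ʃɔsudʒɔ], shows underlying /ʃɔsudʒ/. Applying the same rule word-finally gives [ʃɔsutʃ].

[ʃɔsutʃ]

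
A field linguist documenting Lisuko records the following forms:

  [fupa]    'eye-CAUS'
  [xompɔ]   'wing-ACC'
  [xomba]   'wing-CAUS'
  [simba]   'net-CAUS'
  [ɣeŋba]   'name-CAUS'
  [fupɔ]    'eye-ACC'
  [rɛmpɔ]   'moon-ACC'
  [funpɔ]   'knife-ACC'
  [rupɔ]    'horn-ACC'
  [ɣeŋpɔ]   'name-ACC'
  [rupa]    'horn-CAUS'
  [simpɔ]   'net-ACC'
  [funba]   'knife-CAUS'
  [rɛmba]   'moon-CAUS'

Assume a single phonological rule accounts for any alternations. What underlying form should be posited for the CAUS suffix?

The CAUS morpheme has two allomorphs, [-ba] and [-pa].
By contrast the ACC suffix keeps its initial [p] throughout — that segment must be underlying.
The CAUS suffix is therefore /-ba/ underlyingly, with post-vocalic devoicing: voiced stops become voiceless after a vowel.

/-ba/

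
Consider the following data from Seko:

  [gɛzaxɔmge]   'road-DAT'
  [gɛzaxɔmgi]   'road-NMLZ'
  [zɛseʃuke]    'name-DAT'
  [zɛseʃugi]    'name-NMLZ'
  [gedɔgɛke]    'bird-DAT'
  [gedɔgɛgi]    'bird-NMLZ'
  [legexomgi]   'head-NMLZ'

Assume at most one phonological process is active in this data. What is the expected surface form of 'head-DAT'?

[legexomge]

The DAT morpheme has two allomorphs, [-ge] and [-ke].
The NMLZ suffix, which begins with [g], is invariant after every stem; so [g] is not altered by any rule here.
So the underlying form is /-ke/, and voiceless stops become voiced after a nasal.
After 'head', which ends in a nasal, the suffix surfaces as [-ge], giving [legexomge].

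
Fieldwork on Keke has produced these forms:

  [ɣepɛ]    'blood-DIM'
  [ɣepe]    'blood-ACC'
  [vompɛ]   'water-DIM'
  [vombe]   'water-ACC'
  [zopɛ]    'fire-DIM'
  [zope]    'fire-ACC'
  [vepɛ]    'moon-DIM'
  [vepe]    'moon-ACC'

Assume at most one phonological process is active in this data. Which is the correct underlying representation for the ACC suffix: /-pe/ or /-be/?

/-be/

The ACC suffix surfaces as [-be] and [-pe], depending on the final segment of the stem.
The DIM suffix, which begins with [p], is invariant after every stem; so [p] is not altered by any rule here.
So the underlying form is /-be/, and voiced stops become voiceless after a vowel.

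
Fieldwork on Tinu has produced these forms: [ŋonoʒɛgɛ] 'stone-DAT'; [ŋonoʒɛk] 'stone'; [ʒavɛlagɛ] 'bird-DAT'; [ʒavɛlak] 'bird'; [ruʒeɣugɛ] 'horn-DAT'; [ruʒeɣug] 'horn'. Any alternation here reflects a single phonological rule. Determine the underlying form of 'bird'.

/ʒavɛlak/

'bird' shows [g] ~ [k] at the end of the stem ([ʒavɛlagɛ] vs [ʒavɛlak]).
But 'horn' keeps [g] in both environments ([ruʒeɣugɛ], [ruʒeɣug]), so there is no rule changing /g/ to [k] in isolation.
So /k/ is underlying, and a rule of intervocalic voicing — voiceless stops become voiced between vowels — gives [g].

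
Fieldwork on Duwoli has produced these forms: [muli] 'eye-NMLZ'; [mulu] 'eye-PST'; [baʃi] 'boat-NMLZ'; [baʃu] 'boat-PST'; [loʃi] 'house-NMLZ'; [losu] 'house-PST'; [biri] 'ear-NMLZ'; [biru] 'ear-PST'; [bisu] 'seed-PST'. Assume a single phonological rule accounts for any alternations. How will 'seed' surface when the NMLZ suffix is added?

The root 'house' surfaces as [loʃi] and [losu], with a stem-final [ʃ] ~ [s] alternation.
Compare 'boat', with invariant [ʃ] in [baʃi] and [baʃu]: an analysis with underlying /ʃ/ and a rule producing [s] before the PST suffix would wrongly predict alternation here too.
The alternation reflects palatalization before a front vowel: /s/ becomes palato-alveolar [ʃ] before a front vowel. /s/ is underlying.
From [bisu] the stem 'seed' is /bis/; before a front vowel this yields [biʃi].

[biʃi]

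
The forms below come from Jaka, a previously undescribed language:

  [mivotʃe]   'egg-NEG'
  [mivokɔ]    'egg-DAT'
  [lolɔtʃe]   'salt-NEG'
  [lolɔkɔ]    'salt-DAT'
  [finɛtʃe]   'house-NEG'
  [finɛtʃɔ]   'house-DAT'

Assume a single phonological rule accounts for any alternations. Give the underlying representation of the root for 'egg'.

In [mivotʃe] and [mivokɔ] the final segment of 'egg' alternates: [tʃ] ~ [k].
Compare 'house', with invariant [tʃ] in [finɛtʃe] and [finɛtʃɔ]: an analysis with underlying /tʃ/ and a rule producing [k] before the DAT suffix would wrongly predict alternation here too.
The alternation reflects palatalization before a front vowel: /k/ becomes palato-alveolar [tʃ] before a front vowel. /k/ is underlying.

/mivok/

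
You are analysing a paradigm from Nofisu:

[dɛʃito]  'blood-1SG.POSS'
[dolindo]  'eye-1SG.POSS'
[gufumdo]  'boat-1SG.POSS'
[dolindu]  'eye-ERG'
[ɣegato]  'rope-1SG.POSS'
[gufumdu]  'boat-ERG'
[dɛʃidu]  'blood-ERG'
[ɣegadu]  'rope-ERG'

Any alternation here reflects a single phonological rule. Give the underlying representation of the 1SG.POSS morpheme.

The 1SG.POSS morpheme has two allomorphs, [-do] and [-to].
The ERG suffix, which begins with [d], is invariant after every stem; so [d] is not altered by any rule here.
So the underlying form is /-to/, and voiceless stops become voiced after a nasal.

/-to/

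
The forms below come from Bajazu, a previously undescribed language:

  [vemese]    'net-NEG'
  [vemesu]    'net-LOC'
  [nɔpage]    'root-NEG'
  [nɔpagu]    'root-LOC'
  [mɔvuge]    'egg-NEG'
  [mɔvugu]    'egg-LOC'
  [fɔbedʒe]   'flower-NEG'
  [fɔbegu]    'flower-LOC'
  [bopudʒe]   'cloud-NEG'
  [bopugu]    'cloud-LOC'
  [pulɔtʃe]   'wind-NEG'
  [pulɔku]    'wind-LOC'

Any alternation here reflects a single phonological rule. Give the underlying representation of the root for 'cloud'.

/bopudʒ/

The stem for 'cloud' ends in [dʒ] in [bopudʒe] but [g] in [bopugu].
But 'root' keeps [g] in both environments ([nɔpage], [nɔpagu]), so there is no rule changing /g/ to [dʒ] before the NEG suffix.
Therefore /dʒ/ is basic and [g] is derived by depalatalization (palato-alveolar /tʃ/ and /dʒ/ become [k] and [g] when no front vowel follows).
Hence 'cloud' is /bopudʒ/ underlyingly.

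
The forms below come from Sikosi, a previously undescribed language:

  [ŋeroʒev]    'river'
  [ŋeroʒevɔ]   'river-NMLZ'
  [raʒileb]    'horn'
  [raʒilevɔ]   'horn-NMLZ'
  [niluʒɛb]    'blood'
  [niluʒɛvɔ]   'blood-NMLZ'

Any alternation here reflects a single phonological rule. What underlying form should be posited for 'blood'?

/niluʒɛb/

In [niluʒɛb] and [niluʒɛvɔ] the final segment of 'blood' alternates: [b] ~ [v].
If /v/ were underlying and a rule turned it into [b] in isolation, 'river' would also alternate; but it has [v] in both [ŋeroʒev] and [ŋeroʒevɔ].
So /b/ is underlying, and a rule of intervocalic spirantization — voiced stops become fricatives between vowels — gives [v].
So 'blood' = /niluʒɛb/.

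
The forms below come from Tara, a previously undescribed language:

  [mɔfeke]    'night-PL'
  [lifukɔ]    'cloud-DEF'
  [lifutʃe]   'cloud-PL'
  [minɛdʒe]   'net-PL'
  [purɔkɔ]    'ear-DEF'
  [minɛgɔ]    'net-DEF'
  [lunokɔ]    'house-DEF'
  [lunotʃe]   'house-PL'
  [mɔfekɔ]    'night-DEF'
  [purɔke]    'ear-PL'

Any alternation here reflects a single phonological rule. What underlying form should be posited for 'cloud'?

/lifutʃ/

The root 'cloud' surfaces as [lifukɔ] and [lifutʃe], with a stem-final [k] ~ [tʃ] alternation.
The stem 'ear' ([purɔkɔ], [purɔke]) shows [k] unchanged in both environments, so [k] cannot be basic with [tʃ] derived before the PL suffix.
Therefore /tʃ/ is basic and [k] is derived by depalatalization (palato-alveolar /tʃ/ and /dʒ/ become [k] and [g] when no front vowel follows).
So 'cloud' = /lifutʃ/.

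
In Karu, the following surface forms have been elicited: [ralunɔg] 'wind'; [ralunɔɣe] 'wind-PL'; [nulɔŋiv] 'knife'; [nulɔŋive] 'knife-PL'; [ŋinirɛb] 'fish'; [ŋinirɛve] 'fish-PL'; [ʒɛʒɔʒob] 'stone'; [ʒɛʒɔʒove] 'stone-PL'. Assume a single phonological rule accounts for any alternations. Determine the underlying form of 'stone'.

/ʒɛʒɔʒob/

The root 'stone' surfaces as [ʒɛʒɔʒob] and [ʒɛʒɔʒove], with a stem-final [b] ~ [v] alternation.
If /v/ were underlying and a rule turned it into [b] in isolation, 'knife' would also alternate; but it has [v] in both [nulɔŋiv] and [nulɔŋive].
So /b/ is underlying, and a rule of intervocalic spirantization — voiced stops become fricatives between vowels — gives [v].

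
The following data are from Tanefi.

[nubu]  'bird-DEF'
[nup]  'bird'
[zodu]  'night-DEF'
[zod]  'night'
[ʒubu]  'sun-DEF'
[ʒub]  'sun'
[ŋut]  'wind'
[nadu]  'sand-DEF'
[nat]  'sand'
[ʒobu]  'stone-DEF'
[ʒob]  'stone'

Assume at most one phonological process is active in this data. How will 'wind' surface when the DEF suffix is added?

The root 'sand' surfaces as [nadu] and [nat], with a stem-final [d] ~ [t] alternation.
If /d/ were underlying and a rule turned it into [t] in isolation, 'night' would also alternate; but it has [d] in both [zodu] and [zod].
The alternation reflects intervocalic voicing: voiceless stops become voiced between vowels. /t/ is underlying.
From [ŋut] the stem 'wind' is /ŋut/; between vowels this yields [ŋudu].

[ŋudu]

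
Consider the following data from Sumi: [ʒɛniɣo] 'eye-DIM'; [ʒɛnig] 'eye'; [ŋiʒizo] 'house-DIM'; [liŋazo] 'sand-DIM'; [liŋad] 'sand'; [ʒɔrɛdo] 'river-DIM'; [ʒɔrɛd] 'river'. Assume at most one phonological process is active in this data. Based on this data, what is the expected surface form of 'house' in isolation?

'sand' shows [z] ~ [d] at the end of the stem ([liŋazo] vs [liŋad]).
The stem 'river' ([ʒɔrɛdo], [ʒɔrɛd]) shows [d] unchanged in both environments, so [d] cannot be basic with [z] derived before the DIM suffix.
So /z/ is underlying, and a rule of word-final hardening — voiced fricatives become stops word-finally — gives [d].
From [ŋiʒizo] the stem 'house' is /ŋiʒiz/; word-finally this yields [ŋiʒid].

[ŋiʒid]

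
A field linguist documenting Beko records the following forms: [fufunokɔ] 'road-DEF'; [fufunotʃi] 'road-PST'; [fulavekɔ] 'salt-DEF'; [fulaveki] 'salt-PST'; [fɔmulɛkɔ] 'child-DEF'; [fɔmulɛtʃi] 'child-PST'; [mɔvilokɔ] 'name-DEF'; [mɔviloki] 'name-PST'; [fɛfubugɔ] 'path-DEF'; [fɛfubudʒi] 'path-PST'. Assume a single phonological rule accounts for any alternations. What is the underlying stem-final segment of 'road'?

/tʃ/

In [fufunokɔ] and [fufunotʃi] the final segment of 'road' alternates: [k] ~ [tʃ].
If /k/ were underlying and a rule turned it into [tʃ] before the PST suffix, 'name' would also alternate; but it has [k] in both [mɔvilokɔ] and [mɔviloki].
So /tʃ/ is underlying, and a rule of depalatalization — palato-alveolar /tʃ/ and /dʒ/ become [k] and [g] when no front vowel follows — gives [k].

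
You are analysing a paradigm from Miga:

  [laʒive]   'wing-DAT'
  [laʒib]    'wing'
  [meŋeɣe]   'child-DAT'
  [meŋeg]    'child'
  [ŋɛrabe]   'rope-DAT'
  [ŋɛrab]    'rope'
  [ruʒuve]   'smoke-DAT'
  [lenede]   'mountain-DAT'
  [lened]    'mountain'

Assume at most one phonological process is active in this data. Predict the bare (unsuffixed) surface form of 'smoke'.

[ruʒub]

'wing' shows [v] ~ [b] at the end of the stem ([laʒive] vs [laʒib]).
But 'rope' keeps [b] in both environments ([ŋɛrabe], [ŋɛrab]), so there is no rule changing /b/ to [v] before the DAT suffix.
So /v/ is underlying, and a rule of word-final hardening — voiced fricatives become stops word-finally — gives [b].
The one attested form of 'smoke', [ruʒuve], shows underlying /ruʒuv/. Applying the same rule word-finally gives [ruʒub].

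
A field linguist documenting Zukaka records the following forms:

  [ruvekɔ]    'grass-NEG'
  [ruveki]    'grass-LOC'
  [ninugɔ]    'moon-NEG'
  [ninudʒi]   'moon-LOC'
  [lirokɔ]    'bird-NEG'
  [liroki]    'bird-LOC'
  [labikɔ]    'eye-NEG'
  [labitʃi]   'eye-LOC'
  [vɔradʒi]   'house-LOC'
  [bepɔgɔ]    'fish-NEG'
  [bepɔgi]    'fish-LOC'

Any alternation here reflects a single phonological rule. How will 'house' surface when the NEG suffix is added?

The stem for 'moon' ends in [g] in [ninugɔ] but [dʒ] in [ninudʒi].
If /g/ were underlying and a rule turned it into [dʒ] before the LOC suffix, 'fish' would also alternate; but it has [g] in both [bepɔgɔ] and [bepɔgi].
So /dʒ/ is underlying, and a rule of depalatalization — palato-alveolar /tʃ/ and /dʒ/ become [k] and [g] when no front vowel follows — gives [g].
The one attested form of 'house', [vɔradʒi], shows underlying /vɔradʒ/. Applying the same rule when no front vowel follows gives [vɔragɔ].

[vɔragɔ]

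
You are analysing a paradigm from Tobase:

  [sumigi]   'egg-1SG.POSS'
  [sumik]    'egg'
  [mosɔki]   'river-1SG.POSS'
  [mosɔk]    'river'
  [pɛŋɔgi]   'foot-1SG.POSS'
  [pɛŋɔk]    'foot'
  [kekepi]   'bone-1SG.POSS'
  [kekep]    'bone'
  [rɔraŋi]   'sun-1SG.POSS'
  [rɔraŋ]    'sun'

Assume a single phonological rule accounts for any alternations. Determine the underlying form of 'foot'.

'foot' shows [g] ~ [k] at the end of the stem ([pɛŋɔgi] vs [pɛŋɔk]).
But 'river' keeps [k] in both environments ([mosɔki], [mosɔk]), so there is no rule changing /k/ to [g] before the 1SG.POSS suffix.
The underlying segment must be /g/; voiced obstruents become voiceless word-finally, yielding [k] there.
The underlying form of 'foot' is therefore /pɛŋɔg/.

/pɛŋɔg/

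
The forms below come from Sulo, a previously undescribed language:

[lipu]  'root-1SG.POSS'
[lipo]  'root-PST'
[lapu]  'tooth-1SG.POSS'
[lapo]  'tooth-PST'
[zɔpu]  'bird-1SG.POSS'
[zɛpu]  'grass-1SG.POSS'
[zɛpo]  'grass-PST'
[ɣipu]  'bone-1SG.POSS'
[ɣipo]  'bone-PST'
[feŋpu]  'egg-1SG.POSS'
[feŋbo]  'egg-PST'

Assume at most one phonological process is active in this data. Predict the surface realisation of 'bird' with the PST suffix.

The PST suffix surfaces as [-bo] and [-po], depending on the final segment of the stem.
By contrast the 1SG.POSS suffix keeps its initial [p] throughout — that segment must be underlying.
So the underlying form is /-bo/, and voiced stops become voiceless after a vowel.
After 'bird', which ends in a vowel, the suffix surfaces as [-po], giving [zɔpo].

[zɔpo]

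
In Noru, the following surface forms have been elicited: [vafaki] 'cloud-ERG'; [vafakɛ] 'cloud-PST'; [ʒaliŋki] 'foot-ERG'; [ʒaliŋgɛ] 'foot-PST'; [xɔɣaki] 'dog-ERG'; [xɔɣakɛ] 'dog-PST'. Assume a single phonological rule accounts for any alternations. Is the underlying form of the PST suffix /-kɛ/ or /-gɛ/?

/-gɛ/

The PST morpheme has two allomorphs, [-gɛ] and [-kɛ].
By contrast the ERG suffix keeps its initial [k] throughout — that segment must be underlying.
The PST suffix is therefore /-gɛ/ underlyingly, with post-vocalic devoicing: voiced stops become voiceless after a vowel.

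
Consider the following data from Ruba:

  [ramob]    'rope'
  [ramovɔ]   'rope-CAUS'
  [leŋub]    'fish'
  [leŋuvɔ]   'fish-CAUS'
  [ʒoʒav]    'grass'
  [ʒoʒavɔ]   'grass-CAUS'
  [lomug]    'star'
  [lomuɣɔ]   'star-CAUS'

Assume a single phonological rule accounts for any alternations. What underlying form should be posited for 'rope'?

In [ramob] and [ramovɔ] the final segment of 'rope' alternates: [b] ~ [v].
If /v/ were underlying and a rule turned it into [b] in isolation, 'grass' would also alternate; but it has [v] in both [ʒoʒav] and [ʒoʒavɔ].
Therefore /b/ is basic and [v] is derived by intervocalic spirantization (voiced stops become fricatives between vowels).

/ramob/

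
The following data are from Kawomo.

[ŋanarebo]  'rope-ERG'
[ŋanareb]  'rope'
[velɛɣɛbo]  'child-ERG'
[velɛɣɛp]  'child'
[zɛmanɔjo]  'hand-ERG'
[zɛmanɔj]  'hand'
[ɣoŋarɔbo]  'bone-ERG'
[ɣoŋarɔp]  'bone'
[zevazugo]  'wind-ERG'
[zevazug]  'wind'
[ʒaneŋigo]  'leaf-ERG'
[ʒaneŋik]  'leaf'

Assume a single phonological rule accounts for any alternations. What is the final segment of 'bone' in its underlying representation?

/p/

The stem for 'bone' ends in [b] in [ɣoŋarɔbo] but [p] in [ɣoŋarɔp].
But 'rope' keeps [b] in both environments ([ŋanarebo], [ŋanareb]), so there is no rule changing /b/ to [p] in isolation.
Therefore /p/ is basic and [b] is derived by intervocalic voicing (voiceless stops become voiced between vowels).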